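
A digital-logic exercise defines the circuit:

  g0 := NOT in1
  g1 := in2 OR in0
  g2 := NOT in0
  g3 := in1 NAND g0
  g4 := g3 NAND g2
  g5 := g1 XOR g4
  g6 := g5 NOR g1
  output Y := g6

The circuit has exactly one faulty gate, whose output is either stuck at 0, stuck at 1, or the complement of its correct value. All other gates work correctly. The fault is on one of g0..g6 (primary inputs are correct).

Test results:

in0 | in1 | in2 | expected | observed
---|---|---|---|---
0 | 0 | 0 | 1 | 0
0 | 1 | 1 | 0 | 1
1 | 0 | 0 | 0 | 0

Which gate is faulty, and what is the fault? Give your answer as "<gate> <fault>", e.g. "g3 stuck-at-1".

g1 inverted output

Fault-free values for test 1 (in0=0, in1=0, in2=0): g0=1, g1=0, g2=1, g3=1, g4=0, g5=0, g6=1, giving Y=1. Observed 0.
Test 1: faults giving observed 0 are {g1 stuck-at-1, g1 inverted output, g2 stuck-at-0, g2 inverted output, g3 stuck-at-0, g3 inverted output, g4 stuck-at-1, g4 inverted output, g5 stuck-at-1, g5 inverted output, g6 stuck-at-0, g6 inverted output}.
Test 2 (in0=0, in1=1, in2=1): fault-free g0=0, g1=1, g2=1, g3=1, g4=0, g5=1, g6=0 → 0; observed 1. Eliminates g1 stuck-at-1, g2 stuck-at-0, g2 inverted output, g3 stuck-at-0, g3 inverted output, g4 stuck-at-1, g4 inverted output, g5 stuck-at-1, g5 inverted output, g6 stuck-at-0.
Test 3 (in0=1, in1=0, in2=0): fault-free g0=1, g1=1, g2=0, g3=1, g4=1, g5=0, g6=0 → 0; observed 0. Eliminates g6 inverted output.
Only g1 inverted output is consistent with every test.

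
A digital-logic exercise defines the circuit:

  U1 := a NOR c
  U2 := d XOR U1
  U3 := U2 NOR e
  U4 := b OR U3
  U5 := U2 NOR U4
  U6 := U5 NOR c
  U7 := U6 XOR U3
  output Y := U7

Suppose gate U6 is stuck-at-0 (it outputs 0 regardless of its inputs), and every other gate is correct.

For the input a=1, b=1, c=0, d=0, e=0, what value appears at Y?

Propagate with U6 forced: U1=0, U2=0, U3=1, U4=1, U5=0, U6=0 [stuck-at-0], U7=1.
So Y = 1. (Without the fault it would be 0.)

1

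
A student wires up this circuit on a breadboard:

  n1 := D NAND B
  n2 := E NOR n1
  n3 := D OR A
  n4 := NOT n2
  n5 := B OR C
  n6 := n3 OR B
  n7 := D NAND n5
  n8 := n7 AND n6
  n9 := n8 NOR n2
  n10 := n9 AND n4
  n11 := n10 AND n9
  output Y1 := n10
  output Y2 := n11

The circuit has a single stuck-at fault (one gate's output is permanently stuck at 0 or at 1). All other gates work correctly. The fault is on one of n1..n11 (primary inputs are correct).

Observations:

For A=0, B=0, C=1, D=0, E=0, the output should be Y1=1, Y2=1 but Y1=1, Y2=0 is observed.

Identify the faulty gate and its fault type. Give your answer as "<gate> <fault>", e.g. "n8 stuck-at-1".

n11 stuck-at-0

Fault-free values for test 1 (A=0, B=0, C=1, D=0, E=0): n1=1, n2=0, n3=0, n4=1, n5=1, n6=0, n7=1, n8=0, n9=1, n10=1, n11=1, giving Y1=1, Y2=1. Observed Y1=1, Y2=0.
Test 1: faults giving observed Y1=1, Y2=0 are {n11 stuck-at-0}.
Only n11 stuck-at-0 is consistent with every test.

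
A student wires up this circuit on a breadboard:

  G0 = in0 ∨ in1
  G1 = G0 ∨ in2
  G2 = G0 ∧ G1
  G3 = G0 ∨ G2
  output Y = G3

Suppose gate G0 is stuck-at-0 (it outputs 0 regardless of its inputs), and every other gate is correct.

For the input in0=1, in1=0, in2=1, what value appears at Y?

Propagate with G0 forced: G0=0 [stuck-at-0], G1=1, G2=0, G3=0.
So Y = 0. (Without the fault it would be 1.)

0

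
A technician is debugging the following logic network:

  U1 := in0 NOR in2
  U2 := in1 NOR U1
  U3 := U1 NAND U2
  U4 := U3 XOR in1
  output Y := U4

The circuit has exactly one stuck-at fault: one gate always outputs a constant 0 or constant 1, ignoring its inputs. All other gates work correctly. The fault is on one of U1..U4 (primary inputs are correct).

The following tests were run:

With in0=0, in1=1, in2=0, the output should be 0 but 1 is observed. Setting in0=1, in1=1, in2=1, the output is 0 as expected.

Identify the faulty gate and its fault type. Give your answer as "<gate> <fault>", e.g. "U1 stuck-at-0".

U2 stuck-at-1

Fault-free values for test 1 (in0=0, in1=1, in2=0): U1=1, U2=0, U3=1, U4=0, giving Y=0. Observed 1.
Test 1: faults giving observed 1 are {U2 stuck-at-1, U3 stuck-at-0, U4 stuck-at-1}.
Test 2 (in0=1, in1=1, in2=1): fault-free U1=0, U2=0, U3=1, U4=0 → 0; observed 0. Eliminates U3 stuck-at-0, U4 stuck-at-1.
Only U2 stuck-at-1 is consistent with every test.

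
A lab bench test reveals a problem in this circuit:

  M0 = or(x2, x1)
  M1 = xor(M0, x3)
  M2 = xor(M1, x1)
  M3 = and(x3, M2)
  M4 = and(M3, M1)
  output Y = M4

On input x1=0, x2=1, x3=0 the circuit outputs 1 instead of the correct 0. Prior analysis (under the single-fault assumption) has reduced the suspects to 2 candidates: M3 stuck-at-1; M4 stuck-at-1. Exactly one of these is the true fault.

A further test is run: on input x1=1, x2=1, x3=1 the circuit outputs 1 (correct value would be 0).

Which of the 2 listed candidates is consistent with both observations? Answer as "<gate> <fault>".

M4 stuck-at-1

Evaluate each candidate on input x1=1, x2=1, x3=1:
  M3 stuck-at-1: M0=1, M1=0, M2=1, M3=1 [stuck-at-1], M4=0 → 0 — eliminated
  M4 stuck-at-1: M0=1, M1=0, M2=1, M3=1, M4=1 [stuck-at-1] → 1 — matches
Only M4 stuck-at-1 reproduces the observed 1.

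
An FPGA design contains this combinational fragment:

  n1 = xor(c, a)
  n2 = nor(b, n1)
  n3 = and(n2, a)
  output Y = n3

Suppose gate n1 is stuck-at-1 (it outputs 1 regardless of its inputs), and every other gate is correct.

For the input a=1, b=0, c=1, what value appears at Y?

Propagate with n1 forced: n1=1 [stuck-at-1], n2=0, n3=0.
So Y = 0. (Without the fault it would be 1.)

0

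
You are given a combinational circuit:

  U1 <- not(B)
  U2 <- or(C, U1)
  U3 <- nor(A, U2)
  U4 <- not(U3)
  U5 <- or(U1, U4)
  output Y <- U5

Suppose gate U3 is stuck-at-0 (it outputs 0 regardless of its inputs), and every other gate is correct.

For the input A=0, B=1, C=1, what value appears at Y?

1

Propagate with U3 forced: U1=0, U2=1, U3=0 [stuck-at-0], U4=1, U5=1.
So Y = 1. (Same as the fault-free value — the fault is masked on this input.)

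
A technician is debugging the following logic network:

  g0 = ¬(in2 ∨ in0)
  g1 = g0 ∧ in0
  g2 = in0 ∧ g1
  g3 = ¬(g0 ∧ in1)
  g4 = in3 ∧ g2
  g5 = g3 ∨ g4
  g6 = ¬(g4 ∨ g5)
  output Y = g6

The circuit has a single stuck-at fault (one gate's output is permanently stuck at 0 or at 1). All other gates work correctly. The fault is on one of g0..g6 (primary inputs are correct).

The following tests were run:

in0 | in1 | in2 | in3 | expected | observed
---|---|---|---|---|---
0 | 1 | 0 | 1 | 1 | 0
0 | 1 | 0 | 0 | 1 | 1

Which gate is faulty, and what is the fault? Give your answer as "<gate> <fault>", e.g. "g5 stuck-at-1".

g2 stuck-at-1

Fault-free values for test 1 (in0=0, in1=1, in2=0, in3=1): g0=1, g1=0, g2=0, g3=0, g4=0, g5=0, g6=1, giving Y=1. Observed 0.
Test 1: faults giving observed 0 are {g0 stuck-at-0, g2 stuck-at-1, g3 stuck-at-1, g4 stuck-at-1, g5 stuck-at-1, g6 stuck-at-0}.
Test 2 (in0=0, in1=1, in2=0, in3=0): fault-free g0=1, g1=0, g2=0, g3=0, g4=0, g5=0, g6=1 → 1; observed 1. Eliminates g0 stuck-at-0, g3 stuck-at-1, g4 stuck-at-1, g5 stuck-at-1, g6 stuck-at-0.
Only g2 stuck-at-1 is consistent with every test.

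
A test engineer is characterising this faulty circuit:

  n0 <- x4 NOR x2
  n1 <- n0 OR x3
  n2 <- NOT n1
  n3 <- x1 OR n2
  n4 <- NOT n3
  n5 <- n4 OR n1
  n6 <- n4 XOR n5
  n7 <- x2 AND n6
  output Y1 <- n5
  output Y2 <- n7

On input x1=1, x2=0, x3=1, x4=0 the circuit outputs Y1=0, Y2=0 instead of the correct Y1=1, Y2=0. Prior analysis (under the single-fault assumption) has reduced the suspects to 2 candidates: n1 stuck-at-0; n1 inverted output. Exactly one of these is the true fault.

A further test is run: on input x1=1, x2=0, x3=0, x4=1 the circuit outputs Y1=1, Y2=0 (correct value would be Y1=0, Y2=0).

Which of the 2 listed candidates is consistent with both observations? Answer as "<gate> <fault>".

n1 inverted output

Evaluate each candidate on input x1=1, x2=0, x3=0, x4=1:
  n1 stuck-at-0: n0=0, n1=0 [stuck-at-0], n2=1, n3=1, n4=0, n5=0, n6=0, n7=0 → Y1=0, Y2=0 — eliminated
  n1 inverted output: n0=0, n1=1 [inverted output], n2=0, n3=1, n4=0, n5=1, n6=1, n7=0 → Y1=1, Y2=0 — matches
Only n1 inverted output reproduces the observed Y1=1, Y2=0.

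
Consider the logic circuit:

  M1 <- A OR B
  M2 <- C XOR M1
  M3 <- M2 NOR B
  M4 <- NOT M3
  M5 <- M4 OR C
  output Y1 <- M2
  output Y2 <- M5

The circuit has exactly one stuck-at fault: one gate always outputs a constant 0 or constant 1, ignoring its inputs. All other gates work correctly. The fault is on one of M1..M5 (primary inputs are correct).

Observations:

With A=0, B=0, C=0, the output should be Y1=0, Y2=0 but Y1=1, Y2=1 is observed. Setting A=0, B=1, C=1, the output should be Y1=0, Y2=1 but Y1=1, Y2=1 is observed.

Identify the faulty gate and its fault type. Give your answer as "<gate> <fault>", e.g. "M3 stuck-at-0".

Fault-free values for test 1 (A=0, B=0, C=0): M1=0, M2=0, M3=1, M4=0, M5=0, giving Y1=0, Y2=0. Observed Y1=1, Y2=1.
Test 1: faults giving observed Y1=1, Y2=1 are {M1 stuck-at-1, M2 stuck-at-1}.
Test 2 (A=0, B=1, C=1): fault-free M1=1, M2=0, M3=0, M4=1, M5=1 → Y1=0, Y2=1; observed Y1=1, Y2=1. Eliminates M1 stuck-at-1.
Only M2 stuck-at-1 is consistent with every test.

M2 stuck-at-1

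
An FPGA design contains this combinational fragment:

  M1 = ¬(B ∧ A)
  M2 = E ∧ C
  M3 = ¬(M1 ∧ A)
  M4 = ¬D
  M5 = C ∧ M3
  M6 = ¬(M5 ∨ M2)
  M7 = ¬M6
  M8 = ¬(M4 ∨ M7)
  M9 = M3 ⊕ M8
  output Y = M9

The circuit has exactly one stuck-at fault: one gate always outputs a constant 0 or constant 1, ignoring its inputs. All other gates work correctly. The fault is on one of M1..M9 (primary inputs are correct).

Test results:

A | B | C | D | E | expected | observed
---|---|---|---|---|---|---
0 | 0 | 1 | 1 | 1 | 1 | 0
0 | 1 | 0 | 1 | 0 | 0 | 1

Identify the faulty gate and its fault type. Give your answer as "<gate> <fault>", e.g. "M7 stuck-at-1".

Fault-free values for test 1 (A=0, B=0, C=1, D=1, E=1): M1=1, M2=1, M3=1, M4=0, M5=1, M6=0, M7=1, M8=0, M9=1, giving Y=1. Observed 0.
Test 1: faults giving observed 0 are {M3 stuck-at-0, M6 stuck-at-1, M7 stuck-at-0, M8 stuck-at-1, M9 stuck-at-0}.
Test 2 (A=0, B=1, C=0, D=1, E=0): fault-free M1=1, M2=0, M3=1, M4=0, M5=0, M6=1, M7=0, M8=1, M9=0 → 0; observed 1. Eliminates M6 stuck-at-1, M7 stuck-at-0, M8 stuck-at-1, M9 stuck-at-0.
Only M3 stuck-at-0 is consistent with every test.

M3 stuck-at-0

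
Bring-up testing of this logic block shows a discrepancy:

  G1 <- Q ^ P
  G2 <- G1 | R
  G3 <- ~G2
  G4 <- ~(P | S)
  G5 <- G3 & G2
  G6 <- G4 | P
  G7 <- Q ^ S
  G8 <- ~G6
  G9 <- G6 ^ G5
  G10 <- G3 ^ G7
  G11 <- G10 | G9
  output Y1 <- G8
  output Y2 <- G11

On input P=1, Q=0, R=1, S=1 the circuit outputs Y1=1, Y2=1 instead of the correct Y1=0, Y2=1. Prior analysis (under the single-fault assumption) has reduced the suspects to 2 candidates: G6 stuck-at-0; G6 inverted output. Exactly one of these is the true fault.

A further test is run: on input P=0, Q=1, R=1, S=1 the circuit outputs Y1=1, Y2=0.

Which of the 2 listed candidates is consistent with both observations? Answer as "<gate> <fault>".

Evaluate each candidate on input P=0, Q=1, R=1, S=1:
  G6 stuck-at-0: G1=1, G2=1, G3=0, G4=0, G5=0, G6=0 [stuck-at-0], G7=0, G8=1, G9=0, G10=0, G11=0 → Y1=1, Y2=0 — matches
  G6 inverted output: G1=1, G2=1, G3=0, G4=0, G5=0, G6=1 [inverted output], G7=0, G8=0, G9=1, G10=0, G11=1 → Y1=0, Y2=1 — eliminated
Only G6 stuck-at-0 reproduces the observed Y1=1, Y2=0.

G6 stuck-at-0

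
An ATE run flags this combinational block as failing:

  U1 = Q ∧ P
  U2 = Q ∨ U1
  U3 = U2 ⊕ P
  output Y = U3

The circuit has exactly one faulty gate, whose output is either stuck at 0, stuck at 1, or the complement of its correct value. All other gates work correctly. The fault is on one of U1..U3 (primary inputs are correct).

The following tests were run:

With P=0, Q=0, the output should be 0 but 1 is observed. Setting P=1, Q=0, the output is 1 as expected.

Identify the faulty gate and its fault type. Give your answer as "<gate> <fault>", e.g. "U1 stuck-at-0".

Fault-free values for test 1 (P=0, Q=0): U1=0, U2=0, U3=0, giving Y=0. Observed 1.
Test 1: faults giving observed 1 are {U1 stuck-at-1, U1 inverted output, U2 stuck-at-1, U2 inverted output, U3 stuck-at-1, U3 inverted output}.
Test 2 (P=1, Q=0): fault-free U1=0, U2=0, U3=1 → 1; observed 1. Eliminates U1 stuck-at-1, U1 inverted output, U2 stuck-at-1, U2 inverted output, U3 inverted output.
Only U3 stuck-at-1 is consistent with every test.

U3 stuck-at-1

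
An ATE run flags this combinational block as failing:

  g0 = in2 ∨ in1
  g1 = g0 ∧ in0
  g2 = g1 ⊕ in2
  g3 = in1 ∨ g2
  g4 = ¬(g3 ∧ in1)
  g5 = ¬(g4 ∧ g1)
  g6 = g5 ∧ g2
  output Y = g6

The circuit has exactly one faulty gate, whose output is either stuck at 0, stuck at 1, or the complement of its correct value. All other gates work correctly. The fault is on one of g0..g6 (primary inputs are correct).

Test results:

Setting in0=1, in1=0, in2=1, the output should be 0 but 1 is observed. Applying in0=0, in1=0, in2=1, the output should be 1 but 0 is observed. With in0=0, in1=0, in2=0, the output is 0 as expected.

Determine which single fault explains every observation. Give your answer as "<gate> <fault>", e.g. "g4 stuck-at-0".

g1 inverted output

Fault-free values for test 1 (in0=1, in1=0, in2=1): g0=1, g1=1, g2=0, g3=0, g4=1, g5=0, g6=0, giving Y=0. Observed 1.
Test 1: faults giving observed 1 are {g0 stuck-at-0, g0 inverted output, g1 stuck-at-0, g1 inverted output, g6 stuck-at-1, g6 inverted output}.
Test 2 (in0=0, in1=0, in2=1): fault-free g0=1, g1=0, g2=1, g3=1, g4=1, g5=1, g6=1 → 1; observed 0. Eliminates g0 stuck-at-0, g0 inverted output, g1 stuck-at-0, g6 stuck-at-1.
Test 3 (in0=0, in1=0, in2=0): fault-free g0=0, g1=0, g2=0, g3=0, g4=1, g5=1, g6=0 → 0; observed 0. Eliminates g6 inverted output.
Only g1 inverted output is consistent with every test.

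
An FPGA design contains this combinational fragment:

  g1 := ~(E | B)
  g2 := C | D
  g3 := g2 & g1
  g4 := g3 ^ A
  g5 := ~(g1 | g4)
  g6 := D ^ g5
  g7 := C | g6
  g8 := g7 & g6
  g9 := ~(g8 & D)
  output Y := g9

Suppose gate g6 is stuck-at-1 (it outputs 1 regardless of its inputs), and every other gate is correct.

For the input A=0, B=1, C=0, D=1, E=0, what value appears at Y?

0

Propagate with g6 forced: g1=0, g2=1, g3=0, g4=0, g5=1, g6=1 [stuck-at-1], g7=1, g8=1, g9=0.
So Y = 0. (Without the fault it would be 1.)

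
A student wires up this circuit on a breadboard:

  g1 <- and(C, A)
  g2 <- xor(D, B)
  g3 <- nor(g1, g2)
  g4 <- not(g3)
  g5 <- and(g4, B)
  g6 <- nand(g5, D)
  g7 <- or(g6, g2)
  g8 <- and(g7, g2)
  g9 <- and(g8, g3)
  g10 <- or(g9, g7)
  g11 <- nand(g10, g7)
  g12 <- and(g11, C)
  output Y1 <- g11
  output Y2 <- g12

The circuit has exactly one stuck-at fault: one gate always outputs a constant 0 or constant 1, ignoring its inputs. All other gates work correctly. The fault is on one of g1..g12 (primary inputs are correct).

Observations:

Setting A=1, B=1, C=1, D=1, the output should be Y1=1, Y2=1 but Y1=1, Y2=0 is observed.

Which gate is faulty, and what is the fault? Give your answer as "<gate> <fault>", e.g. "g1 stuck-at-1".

Fault-free values for test 1 (A=1, B=1, C=1, D=1): g1=1, g2=0, g3=0, g4=1, g5=1, g6=0, g7=0, g8=0, g9=0, g10=0, g11=1, g12=1, giving Y1=1, Y2=1. Observed Y1=1, Y2=0.
Test 1: faults giving observed Y1=1, Y2=0 are {g12 stuck-at-0}.
Only g12 stuck-at-0 is consistent with every test.

g12 stuck-at-0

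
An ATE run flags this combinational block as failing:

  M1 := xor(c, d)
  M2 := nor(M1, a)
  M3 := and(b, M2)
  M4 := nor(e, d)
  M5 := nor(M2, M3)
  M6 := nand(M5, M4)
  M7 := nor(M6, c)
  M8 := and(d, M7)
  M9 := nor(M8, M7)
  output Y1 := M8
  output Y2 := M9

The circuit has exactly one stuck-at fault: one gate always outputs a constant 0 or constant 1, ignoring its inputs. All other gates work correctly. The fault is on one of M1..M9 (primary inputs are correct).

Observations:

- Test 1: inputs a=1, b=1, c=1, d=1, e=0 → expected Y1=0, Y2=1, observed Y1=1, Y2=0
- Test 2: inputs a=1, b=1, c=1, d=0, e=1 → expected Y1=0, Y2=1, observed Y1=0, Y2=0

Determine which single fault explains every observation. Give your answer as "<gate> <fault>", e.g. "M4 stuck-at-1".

M7 stuck-at-1

Fault-free values for test 1 (a=1, b=1, c=1, d=1, e=0): M1=0, M2=0, M3=0, M4=0, M5=1, M6=1, M7=0, M8=0, M9=1, giving Y1=0, Y2=1. Observed Y1=1, Y2=0.
Test 1: faults giving observed Y1=1, Y2=0 are {M7 stuck-at-1, M8 stuck-at-1}.
Test 2 (a=1, b=1, c=1, d=0, e=1): fault-free M1=1, M2=0, M3=0, M4=0, M5=1, M6=1, M7=0, M8=0, M9=1 → Y1=0, Y2=1; observed Y1=0, Y2=0. Eliminates M8 stuck-at-1.
Only M7 stuck-at-1 is consistent with every test.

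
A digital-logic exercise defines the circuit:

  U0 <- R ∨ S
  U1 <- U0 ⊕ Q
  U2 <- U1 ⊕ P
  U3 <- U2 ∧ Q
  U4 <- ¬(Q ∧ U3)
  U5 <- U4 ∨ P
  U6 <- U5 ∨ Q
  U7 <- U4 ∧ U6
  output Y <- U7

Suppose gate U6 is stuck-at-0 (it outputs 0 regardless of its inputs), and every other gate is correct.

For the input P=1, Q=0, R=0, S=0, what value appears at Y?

Propagate with U6 forced: U0=0, U1=0, U2=1, U3=0, U4=1, U5=1, U6=0 [stuck-at-0], U7=0.
So Y = 0. (Without the fault it would be 1.)

0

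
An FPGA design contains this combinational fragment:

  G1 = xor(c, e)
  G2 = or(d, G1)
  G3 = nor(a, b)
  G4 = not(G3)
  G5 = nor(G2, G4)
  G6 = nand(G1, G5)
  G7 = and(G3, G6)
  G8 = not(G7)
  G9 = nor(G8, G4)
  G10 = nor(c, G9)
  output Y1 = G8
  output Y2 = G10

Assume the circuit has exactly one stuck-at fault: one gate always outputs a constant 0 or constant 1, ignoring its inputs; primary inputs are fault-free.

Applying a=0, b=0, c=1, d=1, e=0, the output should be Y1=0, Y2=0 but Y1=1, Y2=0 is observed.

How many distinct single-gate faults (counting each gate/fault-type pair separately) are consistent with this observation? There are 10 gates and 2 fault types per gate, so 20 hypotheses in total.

Fault-free: G1=1, G2=1, G3=1, G4=0, G5=0, G6=1, G7=1, G8=0, G9=1, G10=0 → Y1=0, Y2=0. Observed Y1=1, Y2=0.
  G1: none of the 2 fault types match ✗
  G2: stuck-at-0 ✓; others ✗
  G3: stuck-at-0 ✓; others ✗
  G4: none of the 2 fault types match ✗
  G5: stuck-at-1 ✓; others ✗
  G6: stuck-at-0 ✓; others ✗
  G7: stuck-at-0 ✓; others ✗
  G8: stuck-at-1 ✓; others ✗
  G9: none of the 2 fault types match ✗
  G10: none of the 2 fault types match ✗
Consistent faults: {G2 stuck-at-0, G3 stuck-at-0, G5 stuck-at-1, G6 stuck-at-0, G7 stuck-at-0, G8 stuck-at-1} — 6 in all.

6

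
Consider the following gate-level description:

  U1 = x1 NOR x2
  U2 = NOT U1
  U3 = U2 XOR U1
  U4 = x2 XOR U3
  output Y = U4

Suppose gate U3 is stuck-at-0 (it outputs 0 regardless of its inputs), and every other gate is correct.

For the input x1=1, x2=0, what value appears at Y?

0

Propagate with U3 forced: U1=0, U2=1, U3=0 [stuck-at-0], U4=0.
So Y = 0. (Without the fault it would be 1.)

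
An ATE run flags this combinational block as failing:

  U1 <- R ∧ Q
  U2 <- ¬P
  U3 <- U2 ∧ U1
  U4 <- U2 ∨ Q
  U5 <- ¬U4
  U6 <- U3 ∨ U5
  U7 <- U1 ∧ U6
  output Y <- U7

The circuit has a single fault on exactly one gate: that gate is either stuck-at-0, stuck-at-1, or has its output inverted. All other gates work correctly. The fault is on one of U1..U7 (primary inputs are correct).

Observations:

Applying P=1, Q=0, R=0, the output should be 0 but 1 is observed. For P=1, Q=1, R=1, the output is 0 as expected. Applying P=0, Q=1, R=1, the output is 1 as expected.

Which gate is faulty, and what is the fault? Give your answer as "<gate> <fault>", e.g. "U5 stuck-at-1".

U1 stuck-at-1

Fault-free values for test 1 (P=1, Q=0, R=0): U1=0, U2=0, U3=0, U4=0, U5=1, U6=1, U7=0, giving Y=0. Observed 1.
Test 1: faults giving observed 1 are {U1 stuck-at-1, U1 inverted output, U7 stuck-at-1, U7 inverted output}.
Test 2 (P=1, Q=1, R=1): fault-free U1=1, U2=0, U3=0, U4=1, U5=0, U6=0, U7=0 → 0; observed 0. Eliminates U7 stuck-at-1, U7 inverted output.
Test 3 (P=0, Q=1, R=1): fault-free U1=1, U2=1, U3=1, U4=1, U5=0, U6=1, U7=1 → 1; observed 1. Eliminates U1 inverted output.
Only U1 stuck-at-1 is consistent with every test.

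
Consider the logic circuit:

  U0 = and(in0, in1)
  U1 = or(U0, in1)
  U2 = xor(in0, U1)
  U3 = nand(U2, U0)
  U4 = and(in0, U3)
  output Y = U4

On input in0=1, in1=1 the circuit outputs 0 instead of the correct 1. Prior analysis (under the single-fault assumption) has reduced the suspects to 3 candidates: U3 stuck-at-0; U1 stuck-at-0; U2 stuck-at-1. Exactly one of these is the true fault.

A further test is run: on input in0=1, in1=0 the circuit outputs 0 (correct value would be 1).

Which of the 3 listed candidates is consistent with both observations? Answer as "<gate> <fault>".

Evaluate each candidate on input in0=1, in1=0:
  U3 stuck-at-0: U0=0, U1=0, U2=1, U3=0 [stuck-at-0], U4=0 → 0 — matches
  U1 stuck-at-0: U0=0, U1=0 [stuck-at-0], U2=1, U3=1, U4=1 → 1 — eliminated
  U2 stuck-at-1: U0=0, U1=0, U2=1 [stuck-at-1], U3=1, U4=1 → 1 — eliminated
Only U3 stuck-at-0 reproduces the observed 0.

U3 stuck-at-0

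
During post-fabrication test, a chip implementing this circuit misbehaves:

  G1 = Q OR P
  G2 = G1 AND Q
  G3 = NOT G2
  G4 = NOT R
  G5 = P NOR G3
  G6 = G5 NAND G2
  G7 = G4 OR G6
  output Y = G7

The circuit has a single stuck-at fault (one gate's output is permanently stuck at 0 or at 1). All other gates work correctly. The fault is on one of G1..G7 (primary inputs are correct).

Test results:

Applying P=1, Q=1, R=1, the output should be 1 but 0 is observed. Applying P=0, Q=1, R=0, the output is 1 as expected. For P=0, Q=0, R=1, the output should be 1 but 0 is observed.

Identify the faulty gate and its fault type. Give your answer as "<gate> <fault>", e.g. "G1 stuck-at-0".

Fault-free values for test 1 (P=1, Q=1, R=1): G1=1, G2=1, G3=0, G4=0, G5=0, G6=1, G7=1, giving Y=1. Observed 0.
Test 1: faults giving observed 0 are {G5 stuck-at-1, G6 stuck-at-0, G7 stuck-at-0}.
Test 2 (P=0, Q=1, R=0): fault-free G1=1, G2=1, G3=0, G4=1, G5=1, G6=0, G7=1 → 1; observed 1. Eliminates G7 stuck-at-0.
Test 3 (P=0, Q=0, R=1): fault-free G1=0, G2=0, G3=1, G4=0, G5=0, G6=1, G7=1 → 1; observed 0. Eliminates G5 stuck-at-1.
Only G6 stuck-at-0 is consistent with every test.

G6 stuck-at-0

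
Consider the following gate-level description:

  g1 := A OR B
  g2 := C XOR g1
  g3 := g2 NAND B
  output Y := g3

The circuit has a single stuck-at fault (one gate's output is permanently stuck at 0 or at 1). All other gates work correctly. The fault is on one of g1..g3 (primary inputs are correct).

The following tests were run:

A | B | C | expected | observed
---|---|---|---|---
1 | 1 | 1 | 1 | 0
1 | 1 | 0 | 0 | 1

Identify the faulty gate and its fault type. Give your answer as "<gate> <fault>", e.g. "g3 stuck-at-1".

Fault-free values for test 1 (A=1, B=1, C=1): g1=1, g2=0, g3=1, giving Y=1. Observed 0.
Test 1: faults giving observed 0 are {g1 stuck-at-0, g2 stuck-at-1, g3 stuck-at-0}.
Test 2 (A=1, B=1, C=0): fault-free g1=1, g2=1, g3=0 → 0; observed 1. Eliminates g2 stuck-at-1, g3 stuck-at-0.
Only g1 stuck-at-0 is consistent with every test.

g1 stuck-at-0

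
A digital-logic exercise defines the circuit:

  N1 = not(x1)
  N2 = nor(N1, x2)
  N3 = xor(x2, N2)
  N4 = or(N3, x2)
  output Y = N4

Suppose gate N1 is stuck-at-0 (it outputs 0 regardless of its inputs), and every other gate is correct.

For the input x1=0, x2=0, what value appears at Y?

1

Propagate with N1 forced: N1=0 [stuck-at-0], N2=1, N3=1, N4=1.
So Y = 1. (Without the fault it would be 0.)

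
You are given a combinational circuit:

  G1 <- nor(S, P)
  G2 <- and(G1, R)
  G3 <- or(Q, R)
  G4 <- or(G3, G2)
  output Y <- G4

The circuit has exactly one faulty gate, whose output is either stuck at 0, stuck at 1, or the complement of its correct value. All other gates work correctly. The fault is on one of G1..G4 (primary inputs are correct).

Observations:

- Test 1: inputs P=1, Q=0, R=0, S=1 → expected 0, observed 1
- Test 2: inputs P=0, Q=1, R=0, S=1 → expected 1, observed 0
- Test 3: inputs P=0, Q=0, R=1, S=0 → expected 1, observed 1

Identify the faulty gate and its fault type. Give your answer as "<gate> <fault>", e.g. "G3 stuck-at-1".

Fault-free values for test 1 (P=1, Q=0, R=0, S=1): G1=0, G2=0, G3=0, G4=0, giving Y=0. Observed 1.
Test 1: faults giving observed 1 are {G2 stuck-at-1, G2 inverted output, G3 stuck-at-1, G3 inverted output, G4 stuck-at-1, G4 inverted output}.
Test 2 (P=0, Q=1, R=0, S=1): fault-free G1=0, G2=0, G3=1, G4=1 → 1; observed 0. Eliminates G2 stuck-at-1, G2 inverted output, G3 stuck-at-1, G4 stuck-at-1.
Test 3 (P=0, Q=0, R=1, S=0): fault-free G1=1, G2=1, G3=1, G4=1 → 1; observed 1. Eliminates G4 inverted output.
Only G3 inverted output is consistent with every test.

G3 inverted output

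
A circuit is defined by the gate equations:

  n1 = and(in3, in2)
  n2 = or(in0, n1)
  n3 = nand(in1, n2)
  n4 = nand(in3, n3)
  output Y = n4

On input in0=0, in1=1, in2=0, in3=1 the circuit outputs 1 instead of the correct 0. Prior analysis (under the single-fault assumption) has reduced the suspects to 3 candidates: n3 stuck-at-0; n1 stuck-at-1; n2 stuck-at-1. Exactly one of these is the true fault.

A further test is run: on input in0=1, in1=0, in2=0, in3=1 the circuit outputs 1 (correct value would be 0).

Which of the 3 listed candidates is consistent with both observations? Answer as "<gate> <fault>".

Evaluate each candidate on input in0=1, in1=0, in2=0, in3=1:
  n3 stuck-at-0: n1=0, n2=1, n3=0 [stuck-at-0], n4=1 → 1 — matches
  n1 stuck-at-1: n1=1 [stuck-at-1], n2=1, n3=1, n4=0 → 0 — eliminated
  n2 stuck-at-1: n1=0, n2=1 [stuck-at-1], n3=1, n4=0 → 0 — eliminated
Only n3 stuck-at-0 reproduces the observed 1.

n3 stuck-at-0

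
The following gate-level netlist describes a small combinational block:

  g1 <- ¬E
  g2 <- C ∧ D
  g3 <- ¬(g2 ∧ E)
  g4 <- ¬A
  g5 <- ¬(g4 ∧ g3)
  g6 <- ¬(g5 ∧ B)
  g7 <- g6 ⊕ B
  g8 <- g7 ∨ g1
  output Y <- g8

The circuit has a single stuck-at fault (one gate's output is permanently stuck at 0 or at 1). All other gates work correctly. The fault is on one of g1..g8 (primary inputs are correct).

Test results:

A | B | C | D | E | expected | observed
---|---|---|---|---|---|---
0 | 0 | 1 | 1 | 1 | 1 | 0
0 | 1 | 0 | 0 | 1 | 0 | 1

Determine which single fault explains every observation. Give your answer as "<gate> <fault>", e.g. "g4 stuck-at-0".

g6 stuck-at-0

Fault-free values for test 1 (A=0, B=0, C=1, D=1, E=1): g1=0, g2=1, g3=0, g4=1, g5=1, g6=1, g7=1, g8=1, giving Y=1. Observed 0.
Test 1: faults giving observed 0 are {g6 stuck-at-0, g7 stuck-at-0, g8 stuck-at-0}.
Test 2 (A=0, B=1, C=0, D=0, E=1): fault-free g1=0, g2=0, g3=1, g4=1, g5=0, g6=1, g7=0, g8=0 → 0; observed 1. Eliminates g7 stuck-at-0, g8 stuck-at-0.
Only g6 stuck-at-0 is consistent with every test.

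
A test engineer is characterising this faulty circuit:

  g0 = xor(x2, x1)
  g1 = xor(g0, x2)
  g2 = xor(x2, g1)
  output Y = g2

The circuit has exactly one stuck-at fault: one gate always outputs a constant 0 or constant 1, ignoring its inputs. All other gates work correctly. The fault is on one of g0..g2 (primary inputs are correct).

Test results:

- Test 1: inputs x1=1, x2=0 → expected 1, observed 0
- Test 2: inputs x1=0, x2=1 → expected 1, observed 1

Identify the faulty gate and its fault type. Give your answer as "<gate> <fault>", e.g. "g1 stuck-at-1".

g1 stuck-at-0

Fault-free values for test 1 (x1=1, x2=0): g0=1, g1=1, g2=1, giving Y=1. Observed 0.
Test 1: faults giving observed 0 are {g0 stuck-at-0, g1 stuck-at-0, g2 stuck-at-0}.
Test 2 (x1=0, x2=1): fault-free g0=1, g1=0, g2=1 → 1; observed 1. Eliminates g0 stuck-at-0, g2 stuck-at-0.
Only g1 stuck-at-0 is consistent with every test.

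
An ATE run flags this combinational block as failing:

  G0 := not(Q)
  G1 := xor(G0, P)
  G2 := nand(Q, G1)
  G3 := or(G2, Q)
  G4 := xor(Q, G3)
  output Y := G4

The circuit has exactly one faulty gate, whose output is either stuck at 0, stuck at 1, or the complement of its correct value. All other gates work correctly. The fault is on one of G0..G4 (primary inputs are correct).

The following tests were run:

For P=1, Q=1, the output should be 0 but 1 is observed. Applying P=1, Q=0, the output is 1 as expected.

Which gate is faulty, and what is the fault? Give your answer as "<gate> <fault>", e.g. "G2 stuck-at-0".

G4 stuck-at-1

Fault-free values for test 1 (P=1, Q=1): G0=0, G1=1, G2=0, G3=1, G4=0, giving Y=0. Observed 1.
Test 1: faults giving observed 1 are {G3 stuck-at-0, G3 inverted output, G4 stuck-at-1, G4 inverted output}.
Test 2 (P=1, Q=0): fault-free G0=1, G1=0, G2=1, G3=1, G4=1 → 1; observed 1. Eliminates G3 stuck-at-0, G3 inverted output, G4 inverted output.
Only G4 stuck-at-1 is consistent with every test.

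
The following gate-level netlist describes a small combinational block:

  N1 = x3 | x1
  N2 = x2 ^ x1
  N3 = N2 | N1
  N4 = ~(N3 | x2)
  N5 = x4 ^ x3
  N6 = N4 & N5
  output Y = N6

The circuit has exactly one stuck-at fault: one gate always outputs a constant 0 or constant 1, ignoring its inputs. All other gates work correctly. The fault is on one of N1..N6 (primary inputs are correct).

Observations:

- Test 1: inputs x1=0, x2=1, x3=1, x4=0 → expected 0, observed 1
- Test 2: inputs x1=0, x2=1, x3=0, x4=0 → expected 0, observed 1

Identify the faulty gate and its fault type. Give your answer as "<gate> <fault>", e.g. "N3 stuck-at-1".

Fault-free values for test 1 (x1=0, x2=1, x3=1, x4=0): N1=1, N2=1, N3=1, N4=0, N5=1, N6=0, giving Y=0. Observed 1.
Test 1: faults giving observed 1 are {N4 stuck-at-1, N6 stuck-at-1}.
Test 2 (x1=0, x2=1, x3=0, x4=0): fault-free N1=0, N2=1, N3=1, N4=0, N5=0, N6=0 → 0; observed 1. Eliminates N4 stuck-at-1.
Only N6 stuck-at-1 is consistent with every test.

N6 stuck-at-1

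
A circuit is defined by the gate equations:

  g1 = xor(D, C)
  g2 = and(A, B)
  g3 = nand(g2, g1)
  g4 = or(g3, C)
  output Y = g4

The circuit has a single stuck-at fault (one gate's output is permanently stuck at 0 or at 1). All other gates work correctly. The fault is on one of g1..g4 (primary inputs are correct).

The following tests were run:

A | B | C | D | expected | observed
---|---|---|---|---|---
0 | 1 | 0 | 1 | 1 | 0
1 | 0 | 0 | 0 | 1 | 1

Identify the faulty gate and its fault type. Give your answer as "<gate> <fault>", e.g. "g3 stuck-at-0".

Fault-free values for test 1 (A=0, B=1, C=0, D=1): g1=1, g2=0, g3=1, g4=1, giving Y=1. Observed 0.
Test 1: faults giving observed 0 are {g2 stuck-at-1, g3 stuck-at-0, g4 stuck-at-0}.
Test 2 (A=1, B=0, C=0, D=0): fault-free g1=0, g2=0, g3=1, g4=1 → 1; observed 1. Eliminates g3 stuck-at-0, g4 stuck-at-0.
Only g2 stuck-at-1 is consistent with every test.

g2 stuck-at-1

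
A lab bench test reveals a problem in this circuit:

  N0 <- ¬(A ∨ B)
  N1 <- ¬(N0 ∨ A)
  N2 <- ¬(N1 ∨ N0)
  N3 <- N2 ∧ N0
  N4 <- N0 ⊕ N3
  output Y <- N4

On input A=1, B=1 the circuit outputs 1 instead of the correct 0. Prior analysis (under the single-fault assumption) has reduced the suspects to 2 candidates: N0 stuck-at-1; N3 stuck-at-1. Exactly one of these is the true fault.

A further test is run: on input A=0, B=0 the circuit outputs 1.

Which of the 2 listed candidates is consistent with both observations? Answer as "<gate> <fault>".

Evaluate each candidate on input A=0, B=0:
  N0 stuck-at-1: N0=1 [stuck-at-1], N1=0, N2=0, N3=0, N4=1 → 1 — matches
  N3 stuck-at-1: N0=1, N1=0, N2=0, N3=1 [stuck-at-1], N4=0 → 0 — eliminated
Only N0 stuck-at-1 reproduces the observed 1.

N0 stuck-at-1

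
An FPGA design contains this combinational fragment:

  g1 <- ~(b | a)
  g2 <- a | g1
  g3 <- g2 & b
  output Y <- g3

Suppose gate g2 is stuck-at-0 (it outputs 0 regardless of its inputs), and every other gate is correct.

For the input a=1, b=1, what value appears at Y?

0

Propagate with g2 forced: g1=0, g2=0 [stuck-at-0], g3=0.
So Y = 0. (Without the fault it would be 1.)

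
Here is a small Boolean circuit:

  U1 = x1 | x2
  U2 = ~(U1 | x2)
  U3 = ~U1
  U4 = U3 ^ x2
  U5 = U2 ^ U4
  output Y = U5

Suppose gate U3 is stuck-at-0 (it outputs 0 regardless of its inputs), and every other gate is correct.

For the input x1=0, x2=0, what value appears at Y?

1

Propagate with U3 forced: U1=0, U2=1, U3=0 [stuck-at-0], U4=0, U5=1.
So Y = 1. (Without the fault it would be 0.)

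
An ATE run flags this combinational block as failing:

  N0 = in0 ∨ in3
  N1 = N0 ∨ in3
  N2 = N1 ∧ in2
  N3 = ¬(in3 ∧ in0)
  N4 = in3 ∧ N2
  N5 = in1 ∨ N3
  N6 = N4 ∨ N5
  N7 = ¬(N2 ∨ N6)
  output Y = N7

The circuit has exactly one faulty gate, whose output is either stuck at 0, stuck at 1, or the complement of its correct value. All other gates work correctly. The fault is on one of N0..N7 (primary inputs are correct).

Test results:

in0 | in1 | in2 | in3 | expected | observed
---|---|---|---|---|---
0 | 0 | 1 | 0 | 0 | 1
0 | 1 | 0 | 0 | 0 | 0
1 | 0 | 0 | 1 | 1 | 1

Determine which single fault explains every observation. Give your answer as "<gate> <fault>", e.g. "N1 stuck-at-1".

N3 stuck-at-0

Fault-free values for test 1 (in0=0, in1=0, in2=1, in3=0): N0=0, N1=0, N2=0, N3=1, N4=0, N5=1, N6=1, N7=0, giving Y=0. Observed 1.
Test 1: faults giving observed 1 are {N3 stuck-at-0, N3 inverted output, N5 stuck-at-0, N5 inverted output, N6 stuck-at-0, N6 inverted output, N7 stuck-at-1, N7 inverted output}.
Test 2 (in0=0, in1=1, in2=0, in3=0): fault-free N0=0, N1=0, N2=0, N3=1, N4=0, N5=1, N6=1, N7=0 → 0; observed 0. Eliminates N5 stuck-at-0, N5 inverted output, N6 stuck-at-0, N6 inverted output, N7 stuck-at-1, N7 inverted output.
Test 3 (in0=1, in1=0, in2=0, in3=1): fault-free N0=1, N1=1, N2=0, N3=0, N4=0, N5=0, N6=0, N7=1 → 1; observed 1. Eliminates N3 inverted output.
Only N3 stuck-at-0 is consistent with every test.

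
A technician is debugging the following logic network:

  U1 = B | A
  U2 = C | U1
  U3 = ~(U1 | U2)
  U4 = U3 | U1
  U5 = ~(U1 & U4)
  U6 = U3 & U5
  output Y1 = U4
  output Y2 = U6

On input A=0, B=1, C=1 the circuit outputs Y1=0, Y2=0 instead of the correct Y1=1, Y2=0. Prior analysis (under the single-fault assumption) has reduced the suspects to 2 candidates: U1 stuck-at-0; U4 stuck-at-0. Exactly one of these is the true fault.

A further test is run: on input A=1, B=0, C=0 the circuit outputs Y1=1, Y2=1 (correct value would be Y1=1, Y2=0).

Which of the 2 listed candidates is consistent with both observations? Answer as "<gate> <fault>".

U1 stuck-at-0

Evaluate each candidate on input A=1, B=0, C=0:
  U1 stuck-at-0: U1=0 [stuck-at-0], U2=0, U3=1, U4=1, U5=1, U6=1 → Y1=1, Y2=1 — matches
  U4 stuck-at-0: U1=1, U2=1, U3=0, U4=0 [stuck-at-0], U5=1, U6=0 → Y1=0, Y2=0 — eliminated
Only U1 stuck-at-0 reproduces the observed Y1=1, Y2=1.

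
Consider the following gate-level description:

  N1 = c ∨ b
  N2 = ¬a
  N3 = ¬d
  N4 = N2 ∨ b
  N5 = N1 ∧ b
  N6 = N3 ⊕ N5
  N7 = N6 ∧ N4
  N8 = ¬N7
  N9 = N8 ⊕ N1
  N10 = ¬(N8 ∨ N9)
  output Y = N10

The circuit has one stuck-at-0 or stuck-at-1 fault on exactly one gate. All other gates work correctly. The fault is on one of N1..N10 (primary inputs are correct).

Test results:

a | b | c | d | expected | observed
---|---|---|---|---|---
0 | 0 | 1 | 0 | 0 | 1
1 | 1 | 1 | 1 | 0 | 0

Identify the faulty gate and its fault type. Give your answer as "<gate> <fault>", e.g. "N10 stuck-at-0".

Fault-free values for test 1 (a=0, b=0, c=1, d=0): N1=1, N2=1, N3=1, N4=1, N5=0, N6=1, N7=1, N8=0, N9=1, N10=0, giving Y=0. Observed 1.
Test 1: faults giving observed 1 are {N1 stuck-at-0, N9 stuck-at-0, N10 stuck-at-1}.
Test 2 (a=1, b=1, c=1, d=1): fault-free N1=1, N2=0, N3=0, N4=1, N5=1, N6=1, N7=1, N8=0, N9=1, N10=0 → 0; observed 0. Eliminates N9 stuck-at-0, N10 stuck-at-1.
Only N1 stuck-at-0 is consistent with every test.

N1 stuck-at-0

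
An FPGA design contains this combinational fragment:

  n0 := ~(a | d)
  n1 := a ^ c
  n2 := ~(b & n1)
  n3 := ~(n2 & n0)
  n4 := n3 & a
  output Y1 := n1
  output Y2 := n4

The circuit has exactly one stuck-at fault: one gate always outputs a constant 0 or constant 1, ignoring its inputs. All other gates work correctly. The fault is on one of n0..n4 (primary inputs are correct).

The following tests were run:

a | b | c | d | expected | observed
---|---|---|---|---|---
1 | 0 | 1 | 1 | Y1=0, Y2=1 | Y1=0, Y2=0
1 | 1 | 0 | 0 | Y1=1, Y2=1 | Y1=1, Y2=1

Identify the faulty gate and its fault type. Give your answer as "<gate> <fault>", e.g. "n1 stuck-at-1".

n0 stuck-at-1

Fault-free values for test 1 (a=1, b=0, c=1, d=1): n0=0, n1=0, n2=1, n3=1, n4=1, giving Y1=0, Y2=1. Observed Y1=0, Y2=0.
Test 1: faults giving observed Y1=0, Y2=0 are {n0 stuck-at-1, n3 stuck-at-0, n4 stuck-at-0}.
Test 2 (a=1, b=1, c=0, d=0): fault-free n0=0, n1=1, n2=0, n3=1, n4=1 → Y1=1, Y2=1; observed Y1=1, Y2=1. Eliminates n3 stuck-at-0, n4 stuck-at-0.
Only n0 stuck-at-1 is consistent with every test.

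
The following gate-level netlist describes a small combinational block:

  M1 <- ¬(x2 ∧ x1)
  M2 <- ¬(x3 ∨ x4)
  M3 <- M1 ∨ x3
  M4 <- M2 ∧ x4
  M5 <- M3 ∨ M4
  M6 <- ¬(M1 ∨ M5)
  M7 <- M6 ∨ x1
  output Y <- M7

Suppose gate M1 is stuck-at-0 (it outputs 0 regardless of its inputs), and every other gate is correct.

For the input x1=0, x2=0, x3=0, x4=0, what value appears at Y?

1

Propagate with M1 forced: M1=0 [stuck-at-0], M2=1, M3=0, M4=0, M5=0, M6=1, M7=1.
So Y = 1. (Without the fault it would be 0.)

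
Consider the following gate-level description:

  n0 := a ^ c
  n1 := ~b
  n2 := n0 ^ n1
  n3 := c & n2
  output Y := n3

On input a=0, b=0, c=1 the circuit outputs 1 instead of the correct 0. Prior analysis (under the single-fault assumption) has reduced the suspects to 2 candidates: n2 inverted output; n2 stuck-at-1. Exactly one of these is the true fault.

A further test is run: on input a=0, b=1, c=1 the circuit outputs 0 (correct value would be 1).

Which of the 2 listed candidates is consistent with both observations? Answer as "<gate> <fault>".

n2 inverted output

Evaluate each candidate on input a=0, b=1, c=1:
  n2 inverted output: n0=1, n1=0, n2=0 [inverted output], n3=0 → 0 — matches
  n2 stuck-at-1: n0=1, n1=0, n2=1 [stuck-at-1], n3=1 → 1 — eliminated
Only n2 inverted output reproduces the observed 0.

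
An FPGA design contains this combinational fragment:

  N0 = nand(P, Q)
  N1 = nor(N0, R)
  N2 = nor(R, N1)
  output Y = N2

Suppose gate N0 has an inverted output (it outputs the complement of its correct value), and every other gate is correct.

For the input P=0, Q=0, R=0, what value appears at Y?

0

Propagate with N0 forced: N0=0 [inverted output], N1=1, N2=0.
So Y = 0. (Without the fault it would be 1.)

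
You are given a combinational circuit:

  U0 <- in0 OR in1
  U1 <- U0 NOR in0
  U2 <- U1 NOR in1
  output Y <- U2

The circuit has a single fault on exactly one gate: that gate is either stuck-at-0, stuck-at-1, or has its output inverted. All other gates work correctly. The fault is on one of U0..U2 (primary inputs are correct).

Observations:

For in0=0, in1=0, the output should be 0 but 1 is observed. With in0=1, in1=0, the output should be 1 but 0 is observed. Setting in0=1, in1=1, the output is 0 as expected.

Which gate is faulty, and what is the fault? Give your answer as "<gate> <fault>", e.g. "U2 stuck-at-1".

U1 inverted output

Fault-free values for test 1 (in0=0, in1=0): U0=0, U1=1, U2=0, giving Y=0. Observed 1.
Test 1: faults giving observed 1 are {U0 stuck-at-1, U0 inverted output, U1 stuck-at-0, U1 inverted output, U2 stuck-at-1, U2 inverted output}.
Test 2 (in0=1, in1=0): fault-free U0=1, U1=0, U2=1 → 1; observed 0. Eliminates U0 stuck-at-1, U0 inverted output, U1 stuck-at-0, U2 stuck-at-1.
Test 3 (in0=1, in1=1): fault-free U0=1, U1=0, U2=0 → 0; observed 0. Eliminates U2 inverted output.
Only U1 inverted output is consistent with every test.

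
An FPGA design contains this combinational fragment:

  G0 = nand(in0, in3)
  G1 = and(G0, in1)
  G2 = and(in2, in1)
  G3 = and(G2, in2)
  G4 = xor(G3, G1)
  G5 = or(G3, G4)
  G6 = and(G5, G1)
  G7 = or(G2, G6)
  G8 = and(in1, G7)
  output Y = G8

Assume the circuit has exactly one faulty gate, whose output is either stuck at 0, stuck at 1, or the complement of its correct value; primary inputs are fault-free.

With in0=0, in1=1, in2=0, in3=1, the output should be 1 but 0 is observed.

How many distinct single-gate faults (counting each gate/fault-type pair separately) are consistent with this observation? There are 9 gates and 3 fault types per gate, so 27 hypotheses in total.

14

Fault-free: G0=1, G1=1, G2=0, G3=0, G4=1, G5=1, G6=1, G7=1, G8=1 → 1. Observed 0.
  G0: stuck-at-0, inverted output ✓; others ✗
  G1: stuck-at-0, inverted output ✓; others ✗
  G2: none of the 3 fault types match ✗
  G3: none of the 3 fault types match ✗
  G4: stuck-at-0, inverted output ✓; others ✗
  G5: stuck-at-0, inverted output ✓; others ✗
  G6: stuck-at-0, inverted output ✓; others ✗
  G7: stuck-at-0, inverted output ✓; others ✗
  G8: stuck-at-0, inverted output ✓; others ✗
Consistent faults: {G0 stuck-at-0, G0 inverted output, G1 stuck-at-0, G1 inverted output, G4 stuck-at-0, G4 inverted output, G5 stuck-at-0, G5 inverted output, G6 stuck-at-0, G6 inverted output, G7 stuck-at-0, G7 inverted output, G8 stuck-at-0, G8 inverted output} — 14 in all.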